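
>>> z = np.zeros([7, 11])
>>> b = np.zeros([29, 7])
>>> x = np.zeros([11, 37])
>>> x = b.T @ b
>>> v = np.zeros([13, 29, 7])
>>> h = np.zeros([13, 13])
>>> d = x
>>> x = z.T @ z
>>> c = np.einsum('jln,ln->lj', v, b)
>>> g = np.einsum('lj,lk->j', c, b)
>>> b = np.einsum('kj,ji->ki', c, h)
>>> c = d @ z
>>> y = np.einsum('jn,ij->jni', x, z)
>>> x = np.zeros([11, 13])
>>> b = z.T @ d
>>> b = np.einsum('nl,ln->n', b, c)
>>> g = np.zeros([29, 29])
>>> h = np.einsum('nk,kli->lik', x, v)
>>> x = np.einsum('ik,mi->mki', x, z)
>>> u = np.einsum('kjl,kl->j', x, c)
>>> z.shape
(7, 11)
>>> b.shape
(11,)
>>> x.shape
(7, 13, 11)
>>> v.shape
(13, 29, 7)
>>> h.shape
(29, 7, 13)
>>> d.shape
(7, 7)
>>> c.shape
(7, 11)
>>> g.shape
(29, 29)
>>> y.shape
(11, 11, 7)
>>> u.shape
(13,)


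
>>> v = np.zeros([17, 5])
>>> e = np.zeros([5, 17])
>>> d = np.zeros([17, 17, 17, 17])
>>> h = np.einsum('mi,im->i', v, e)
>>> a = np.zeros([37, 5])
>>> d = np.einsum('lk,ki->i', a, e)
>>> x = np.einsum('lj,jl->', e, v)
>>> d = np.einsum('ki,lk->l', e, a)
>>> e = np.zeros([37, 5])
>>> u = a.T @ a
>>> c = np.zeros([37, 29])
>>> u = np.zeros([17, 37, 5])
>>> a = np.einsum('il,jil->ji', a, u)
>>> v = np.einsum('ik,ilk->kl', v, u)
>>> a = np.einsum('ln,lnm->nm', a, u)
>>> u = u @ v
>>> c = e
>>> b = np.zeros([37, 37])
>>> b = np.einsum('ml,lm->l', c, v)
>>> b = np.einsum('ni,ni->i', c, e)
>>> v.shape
(5, 37)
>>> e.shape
(37, 5)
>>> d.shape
(37,)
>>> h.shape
(5,)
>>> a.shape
(37, 5)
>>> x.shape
()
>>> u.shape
(17, 37, 37)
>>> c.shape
(37, 5)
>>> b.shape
(5,)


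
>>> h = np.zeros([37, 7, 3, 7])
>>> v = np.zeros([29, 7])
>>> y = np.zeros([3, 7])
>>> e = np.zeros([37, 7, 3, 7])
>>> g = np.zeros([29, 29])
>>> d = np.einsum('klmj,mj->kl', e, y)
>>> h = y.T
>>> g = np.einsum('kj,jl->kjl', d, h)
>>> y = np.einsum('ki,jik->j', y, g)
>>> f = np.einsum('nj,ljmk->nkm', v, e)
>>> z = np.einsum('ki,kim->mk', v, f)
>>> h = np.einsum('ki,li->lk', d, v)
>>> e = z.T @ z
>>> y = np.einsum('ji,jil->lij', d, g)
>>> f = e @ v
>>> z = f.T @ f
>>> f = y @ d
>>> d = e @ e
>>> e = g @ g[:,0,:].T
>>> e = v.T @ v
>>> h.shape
(29, 37)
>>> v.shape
(29, 7)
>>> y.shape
(3, 7, 37)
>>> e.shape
(7, 7)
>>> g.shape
(37, 7, 3)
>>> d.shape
(29, 29)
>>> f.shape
(3, 7, 7)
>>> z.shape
(7, 7)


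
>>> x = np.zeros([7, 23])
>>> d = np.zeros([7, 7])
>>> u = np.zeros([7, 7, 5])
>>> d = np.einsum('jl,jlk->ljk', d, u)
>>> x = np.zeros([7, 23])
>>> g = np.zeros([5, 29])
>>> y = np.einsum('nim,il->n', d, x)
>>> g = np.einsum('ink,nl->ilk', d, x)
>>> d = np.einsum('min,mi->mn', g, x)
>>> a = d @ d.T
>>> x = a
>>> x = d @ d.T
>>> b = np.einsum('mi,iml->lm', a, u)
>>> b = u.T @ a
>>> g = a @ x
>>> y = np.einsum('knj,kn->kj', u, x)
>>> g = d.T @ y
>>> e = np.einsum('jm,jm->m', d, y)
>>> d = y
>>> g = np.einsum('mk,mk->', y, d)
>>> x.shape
(7, 7)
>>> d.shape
(7, 5)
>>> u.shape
(7, 7, 5)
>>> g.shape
()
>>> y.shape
(7, 5)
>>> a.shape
(7, 7)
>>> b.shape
(5, 7, 7)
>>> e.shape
(5,)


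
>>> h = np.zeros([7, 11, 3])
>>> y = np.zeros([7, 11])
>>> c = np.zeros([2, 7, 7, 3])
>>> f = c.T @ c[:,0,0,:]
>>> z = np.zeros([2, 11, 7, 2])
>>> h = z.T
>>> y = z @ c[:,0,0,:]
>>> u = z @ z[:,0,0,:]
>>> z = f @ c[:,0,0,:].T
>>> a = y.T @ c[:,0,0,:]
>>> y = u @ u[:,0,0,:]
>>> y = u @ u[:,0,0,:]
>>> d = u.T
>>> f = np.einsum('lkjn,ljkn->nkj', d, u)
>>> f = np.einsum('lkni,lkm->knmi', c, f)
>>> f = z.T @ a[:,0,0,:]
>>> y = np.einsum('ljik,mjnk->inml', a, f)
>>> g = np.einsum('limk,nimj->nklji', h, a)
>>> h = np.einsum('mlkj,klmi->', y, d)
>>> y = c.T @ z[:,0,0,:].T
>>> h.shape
()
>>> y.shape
(3, 7, 7, 3)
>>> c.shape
(2, 7, 7, 3)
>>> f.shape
(2, 7, 7, 3)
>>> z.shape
(3, 7, 7, 2)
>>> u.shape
(2, 11, 7, 2)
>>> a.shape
(3, 7, 11, 3)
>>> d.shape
(2, 7, 11, 2)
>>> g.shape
(3, 2, 2, 3, 7)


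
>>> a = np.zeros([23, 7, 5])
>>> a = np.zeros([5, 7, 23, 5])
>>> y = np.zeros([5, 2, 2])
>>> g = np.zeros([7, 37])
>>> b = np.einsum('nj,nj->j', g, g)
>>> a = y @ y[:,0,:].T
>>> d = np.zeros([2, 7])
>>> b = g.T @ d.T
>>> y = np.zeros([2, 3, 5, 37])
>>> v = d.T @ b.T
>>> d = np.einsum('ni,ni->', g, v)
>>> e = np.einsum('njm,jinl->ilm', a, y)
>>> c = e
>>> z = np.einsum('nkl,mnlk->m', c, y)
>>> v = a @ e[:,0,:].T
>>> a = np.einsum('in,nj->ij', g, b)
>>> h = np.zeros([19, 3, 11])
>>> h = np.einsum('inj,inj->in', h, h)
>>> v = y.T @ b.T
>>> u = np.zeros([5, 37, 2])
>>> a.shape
(7, 2)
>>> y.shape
(2, 3, 5, 37)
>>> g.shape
(7, 37)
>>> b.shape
(37, 2)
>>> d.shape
()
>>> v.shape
(37, 5, 3, 37)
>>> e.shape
(3, 37, 5)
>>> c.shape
(3, 37, 5)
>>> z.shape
(2,)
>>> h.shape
(19, 3)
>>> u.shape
(5, 37, 2)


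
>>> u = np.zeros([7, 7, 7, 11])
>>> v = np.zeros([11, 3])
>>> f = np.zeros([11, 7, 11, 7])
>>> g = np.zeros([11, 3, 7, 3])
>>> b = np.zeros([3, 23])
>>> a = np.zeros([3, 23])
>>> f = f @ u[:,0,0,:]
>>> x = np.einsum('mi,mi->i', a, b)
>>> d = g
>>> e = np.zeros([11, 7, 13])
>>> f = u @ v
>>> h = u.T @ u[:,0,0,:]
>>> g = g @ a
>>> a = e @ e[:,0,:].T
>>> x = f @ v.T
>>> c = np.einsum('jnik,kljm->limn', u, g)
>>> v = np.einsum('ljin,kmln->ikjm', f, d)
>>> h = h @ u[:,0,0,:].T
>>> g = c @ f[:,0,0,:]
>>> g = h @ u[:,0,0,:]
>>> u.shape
(7, 7, 7, 11)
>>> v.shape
(7, 11, 7, 3)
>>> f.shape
(7, 7, 7, 3)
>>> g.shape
(11, 7, 7, 11)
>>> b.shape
(3, 23)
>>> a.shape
(11, 7, 11)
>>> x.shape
(7, 7, 7, 11)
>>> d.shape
(11, 3, 7, 3)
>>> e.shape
(11, 7, 13)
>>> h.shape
(11, 7, 7, 7)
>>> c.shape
(3, 7, 23, 7)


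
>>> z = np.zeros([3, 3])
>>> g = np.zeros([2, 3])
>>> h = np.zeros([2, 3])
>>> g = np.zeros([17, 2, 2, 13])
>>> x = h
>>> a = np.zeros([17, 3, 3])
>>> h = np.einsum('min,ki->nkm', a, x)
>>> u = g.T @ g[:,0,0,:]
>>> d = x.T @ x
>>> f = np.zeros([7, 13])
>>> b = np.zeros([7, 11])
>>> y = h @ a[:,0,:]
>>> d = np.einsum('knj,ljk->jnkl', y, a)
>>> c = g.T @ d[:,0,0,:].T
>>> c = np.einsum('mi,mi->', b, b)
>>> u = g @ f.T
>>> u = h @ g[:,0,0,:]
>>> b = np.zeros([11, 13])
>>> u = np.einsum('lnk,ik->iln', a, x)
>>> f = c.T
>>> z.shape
(3, 3)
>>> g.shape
(17, 2, 2, 13)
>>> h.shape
(3, 2, 17)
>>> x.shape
(2, 3)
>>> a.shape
(17, 3, 3)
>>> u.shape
(2, 17, 3)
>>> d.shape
(3, 2, 3, 17)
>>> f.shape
()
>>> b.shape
(11, 13)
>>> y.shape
(3, 2, 3)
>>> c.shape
()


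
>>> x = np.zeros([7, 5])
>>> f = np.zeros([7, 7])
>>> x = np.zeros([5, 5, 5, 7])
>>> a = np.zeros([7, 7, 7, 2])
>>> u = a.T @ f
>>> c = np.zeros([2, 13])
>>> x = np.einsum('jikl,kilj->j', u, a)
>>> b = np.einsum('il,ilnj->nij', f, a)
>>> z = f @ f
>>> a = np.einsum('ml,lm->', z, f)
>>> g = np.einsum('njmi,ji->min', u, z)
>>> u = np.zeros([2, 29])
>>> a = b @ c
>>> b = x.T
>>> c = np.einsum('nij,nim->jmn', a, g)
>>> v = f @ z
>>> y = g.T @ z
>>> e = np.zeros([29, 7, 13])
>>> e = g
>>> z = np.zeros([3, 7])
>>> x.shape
(2,)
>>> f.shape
(7, 7)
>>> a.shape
(7, 7, 13)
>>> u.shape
(2, 29)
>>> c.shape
(13, 2, 7)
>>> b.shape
(2,)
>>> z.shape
(3, 7)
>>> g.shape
(7, 7, 2)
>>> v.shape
(7, 7)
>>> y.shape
(2, 7, 7)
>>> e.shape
(7, 7, 2)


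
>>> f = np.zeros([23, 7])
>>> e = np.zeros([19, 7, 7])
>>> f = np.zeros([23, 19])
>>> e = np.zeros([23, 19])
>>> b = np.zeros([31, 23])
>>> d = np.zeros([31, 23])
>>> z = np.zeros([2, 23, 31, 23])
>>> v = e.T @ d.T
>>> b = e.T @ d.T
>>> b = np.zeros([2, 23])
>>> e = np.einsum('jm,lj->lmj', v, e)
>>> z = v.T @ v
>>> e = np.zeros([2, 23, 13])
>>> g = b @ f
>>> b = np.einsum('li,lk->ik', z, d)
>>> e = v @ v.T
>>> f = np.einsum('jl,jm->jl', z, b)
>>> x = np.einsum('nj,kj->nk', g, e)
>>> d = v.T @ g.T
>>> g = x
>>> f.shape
(31, 31)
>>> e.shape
(19, 19)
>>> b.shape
(31, 23)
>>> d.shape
(31, 2)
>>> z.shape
(31, 31)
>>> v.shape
(19, 31)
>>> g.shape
(2, 19)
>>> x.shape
(2, 19)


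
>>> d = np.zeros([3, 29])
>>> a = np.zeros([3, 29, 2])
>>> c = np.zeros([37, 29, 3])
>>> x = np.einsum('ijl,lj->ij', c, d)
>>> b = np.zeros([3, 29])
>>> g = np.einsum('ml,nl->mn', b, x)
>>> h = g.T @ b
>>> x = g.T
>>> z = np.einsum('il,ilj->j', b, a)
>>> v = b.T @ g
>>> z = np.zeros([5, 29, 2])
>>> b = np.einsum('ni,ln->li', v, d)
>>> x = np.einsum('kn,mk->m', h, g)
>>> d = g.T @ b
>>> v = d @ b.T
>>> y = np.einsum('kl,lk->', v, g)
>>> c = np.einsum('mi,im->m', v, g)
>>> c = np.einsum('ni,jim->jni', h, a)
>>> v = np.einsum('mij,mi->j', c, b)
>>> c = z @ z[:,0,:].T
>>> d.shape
(37, 37)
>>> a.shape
(3, 29, 2)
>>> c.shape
(5, 29, 5)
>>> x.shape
(3,)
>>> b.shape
(3, 37)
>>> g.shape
(3, 37)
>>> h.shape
(37, 29)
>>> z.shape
(5, 29, 2)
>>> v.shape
(29,)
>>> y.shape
()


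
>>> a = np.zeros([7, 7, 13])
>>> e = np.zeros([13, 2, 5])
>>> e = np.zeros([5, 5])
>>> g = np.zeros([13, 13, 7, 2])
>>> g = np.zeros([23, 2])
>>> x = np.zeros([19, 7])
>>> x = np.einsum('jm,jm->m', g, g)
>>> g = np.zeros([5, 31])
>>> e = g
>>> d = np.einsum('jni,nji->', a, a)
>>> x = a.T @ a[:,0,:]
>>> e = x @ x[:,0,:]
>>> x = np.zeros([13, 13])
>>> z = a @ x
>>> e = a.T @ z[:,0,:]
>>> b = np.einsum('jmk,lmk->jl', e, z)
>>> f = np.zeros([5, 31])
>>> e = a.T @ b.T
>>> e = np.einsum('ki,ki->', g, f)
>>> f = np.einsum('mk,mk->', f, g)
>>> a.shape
(7, 7, 13)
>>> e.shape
()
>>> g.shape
(5, 31)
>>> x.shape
(13, 13)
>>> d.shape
()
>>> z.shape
(7, 7, 13)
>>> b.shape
(13, 7)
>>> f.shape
()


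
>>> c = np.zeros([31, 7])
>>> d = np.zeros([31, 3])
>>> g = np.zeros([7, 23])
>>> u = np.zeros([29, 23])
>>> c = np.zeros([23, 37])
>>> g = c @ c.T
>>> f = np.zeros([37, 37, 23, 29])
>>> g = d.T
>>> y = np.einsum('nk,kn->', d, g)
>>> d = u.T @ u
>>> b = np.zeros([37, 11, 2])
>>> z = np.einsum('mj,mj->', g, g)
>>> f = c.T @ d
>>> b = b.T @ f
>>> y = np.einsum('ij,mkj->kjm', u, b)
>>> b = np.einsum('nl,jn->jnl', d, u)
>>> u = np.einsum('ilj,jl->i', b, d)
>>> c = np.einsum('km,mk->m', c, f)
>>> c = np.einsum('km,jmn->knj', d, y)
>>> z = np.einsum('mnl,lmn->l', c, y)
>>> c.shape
(23, 2, 11)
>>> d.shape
(23, 23)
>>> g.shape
(3, 31)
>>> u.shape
(29,)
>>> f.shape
(37, 23)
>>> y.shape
(11, 23, 2)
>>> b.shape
(29, 23, 23)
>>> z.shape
(11,)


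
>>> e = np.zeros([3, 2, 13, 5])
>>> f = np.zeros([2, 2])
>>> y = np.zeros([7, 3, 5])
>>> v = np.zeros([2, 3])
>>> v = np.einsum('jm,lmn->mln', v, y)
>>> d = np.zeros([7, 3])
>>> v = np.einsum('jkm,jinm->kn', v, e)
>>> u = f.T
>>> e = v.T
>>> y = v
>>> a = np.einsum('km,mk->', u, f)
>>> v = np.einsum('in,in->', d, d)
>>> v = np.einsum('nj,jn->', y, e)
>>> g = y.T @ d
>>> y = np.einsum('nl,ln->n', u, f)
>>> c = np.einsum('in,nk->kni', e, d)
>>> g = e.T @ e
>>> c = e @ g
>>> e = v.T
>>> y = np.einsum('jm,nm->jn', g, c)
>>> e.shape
()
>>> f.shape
(2, 2)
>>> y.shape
(7, 13)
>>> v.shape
()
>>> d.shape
(7, 3)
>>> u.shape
(2, 2)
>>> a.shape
()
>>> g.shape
(7, 7)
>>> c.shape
(13, 7)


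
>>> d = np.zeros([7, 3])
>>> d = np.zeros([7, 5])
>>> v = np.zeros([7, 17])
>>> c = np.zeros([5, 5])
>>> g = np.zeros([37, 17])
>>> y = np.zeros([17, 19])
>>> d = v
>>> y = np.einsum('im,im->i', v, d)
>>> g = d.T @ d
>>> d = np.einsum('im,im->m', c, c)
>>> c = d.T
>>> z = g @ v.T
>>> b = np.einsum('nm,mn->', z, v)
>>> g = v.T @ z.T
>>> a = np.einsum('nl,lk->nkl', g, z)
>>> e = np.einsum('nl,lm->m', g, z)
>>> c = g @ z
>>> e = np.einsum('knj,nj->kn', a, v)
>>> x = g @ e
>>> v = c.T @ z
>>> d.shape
(5,)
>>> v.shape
(7, 7)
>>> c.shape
(17, 7)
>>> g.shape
(17, 17)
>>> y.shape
(7,)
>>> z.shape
(17, 7)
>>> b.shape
()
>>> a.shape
(17, 7, 17)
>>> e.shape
(17, 7)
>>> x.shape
(17, 7)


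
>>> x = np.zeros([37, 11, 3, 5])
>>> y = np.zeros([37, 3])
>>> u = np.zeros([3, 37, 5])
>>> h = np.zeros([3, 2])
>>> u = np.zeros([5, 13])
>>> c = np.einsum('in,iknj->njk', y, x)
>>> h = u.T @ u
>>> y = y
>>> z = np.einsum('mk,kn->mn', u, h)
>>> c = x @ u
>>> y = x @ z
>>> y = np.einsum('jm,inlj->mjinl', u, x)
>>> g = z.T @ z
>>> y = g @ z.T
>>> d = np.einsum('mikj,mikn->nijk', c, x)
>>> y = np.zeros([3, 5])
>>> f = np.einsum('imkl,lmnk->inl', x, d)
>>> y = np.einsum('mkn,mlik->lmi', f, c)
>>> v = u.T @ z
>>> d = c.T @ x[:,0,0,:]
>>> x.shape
(37, 11, 3, 5)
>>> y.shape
(11, 37, 3)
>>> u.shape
(5, 13)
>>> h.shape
(13, 13)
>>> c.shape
(37, 11, 3, 13)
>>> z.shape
(5, 13)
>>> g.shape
(13, 13)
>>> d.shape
(13, 3, 11, 5)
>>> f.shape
(37, 13, 5)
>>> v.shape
(13, 13)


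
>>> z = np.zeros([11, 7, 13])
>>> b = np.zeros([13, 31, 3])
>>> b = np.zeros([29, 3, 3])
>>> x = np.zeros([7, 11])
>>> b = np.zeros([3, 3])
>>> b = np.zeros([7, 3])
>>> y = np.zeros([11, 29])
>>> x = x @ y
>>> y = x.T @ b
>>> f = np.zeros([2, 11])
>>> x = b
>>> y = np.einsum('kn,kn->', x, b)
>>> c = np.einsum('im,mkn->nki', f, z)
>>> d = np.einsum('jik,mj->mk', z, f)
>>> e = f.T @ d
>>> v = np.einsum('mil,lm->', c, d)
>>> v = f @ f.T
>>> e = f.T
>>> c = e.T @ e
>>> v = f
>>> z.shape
(11, 7, 13)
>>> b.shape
(7, 3)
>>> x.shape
(7, 3)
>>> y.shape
()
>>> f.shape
(2, 11)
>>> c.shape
(2, 2)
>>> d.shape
(2, 13)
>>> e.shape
(11, 2)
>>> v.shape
(2, 11)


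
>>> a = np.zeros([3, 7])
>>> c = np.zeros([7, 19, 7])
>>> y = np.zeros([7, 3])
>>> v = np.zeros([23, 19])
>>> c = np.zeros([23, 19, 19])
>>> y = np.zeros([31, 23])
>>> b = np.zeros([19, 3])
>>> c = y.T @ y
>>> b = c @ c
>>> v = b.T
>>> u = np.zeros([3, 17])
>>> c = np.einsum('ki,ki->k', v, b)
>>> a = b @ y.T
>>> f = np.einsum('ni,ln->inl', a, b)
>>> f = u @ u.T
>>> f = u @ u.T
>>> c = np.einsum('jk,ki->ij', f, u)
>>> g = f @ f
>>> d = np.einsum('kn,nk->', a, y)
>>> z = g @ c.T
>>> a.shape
(23, 31)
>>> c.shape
(17, 3)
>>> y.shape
(31, 23)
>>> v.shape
(23, 23)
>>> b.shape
(23, 23)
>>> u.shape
(3, 17)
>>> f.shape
(3, 3)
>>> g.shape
(3, 3)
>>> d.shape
()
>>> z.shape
(3, 17)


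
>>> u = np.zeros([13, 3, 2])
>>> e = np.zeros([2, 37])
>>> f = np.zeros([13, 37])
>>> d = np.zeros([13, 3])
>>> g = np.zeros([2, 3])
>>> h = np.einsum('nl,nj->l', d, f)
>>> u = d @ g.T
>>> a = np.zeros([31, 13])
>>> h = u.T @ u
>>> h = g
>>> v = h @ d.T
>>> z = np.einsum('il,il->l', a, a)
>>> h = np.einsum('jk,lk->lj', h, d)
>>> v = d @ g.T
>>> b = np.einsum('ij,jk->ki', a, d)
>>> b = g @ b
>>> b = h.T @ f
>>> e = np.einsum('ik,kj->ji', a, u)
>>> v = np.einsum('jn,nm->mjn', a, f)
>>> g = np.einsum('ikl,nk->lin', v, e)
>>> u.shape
(13, 2)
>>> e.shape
(2, 31)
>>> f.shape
(13, 37)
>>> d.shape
(13, 3)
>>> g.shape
(13, 37, 2)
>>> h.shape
(13, 2)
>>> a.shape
(31, 13)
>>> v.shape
(37, 31, 13)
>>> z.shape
(13,)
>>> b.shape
(2, 37)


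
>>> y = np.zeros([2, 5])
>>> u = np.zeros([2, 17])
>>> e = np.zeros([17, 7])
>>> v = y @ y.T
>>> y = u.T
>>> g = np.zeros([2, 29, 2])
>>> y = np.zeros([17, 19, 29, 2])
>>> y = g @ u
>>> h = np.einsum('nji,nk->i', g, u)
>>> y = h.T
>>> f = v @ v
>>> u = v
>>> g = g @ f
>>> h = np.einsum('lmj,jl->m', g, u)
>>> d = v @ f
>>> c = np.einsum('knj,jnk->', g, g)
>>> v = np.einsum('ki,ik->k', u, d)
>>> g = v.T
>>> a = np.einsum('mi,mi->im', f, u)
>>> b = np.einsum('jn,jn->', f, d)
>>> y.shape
(2,)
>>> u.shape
(2, 2)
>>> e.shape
(17, 7)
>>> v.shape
(2,)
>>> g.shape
(2,)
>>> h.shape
(29,)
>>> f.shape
(2, 2)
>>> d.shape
(2, 2)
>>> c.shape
()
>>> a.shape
(2, 2)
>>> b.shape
()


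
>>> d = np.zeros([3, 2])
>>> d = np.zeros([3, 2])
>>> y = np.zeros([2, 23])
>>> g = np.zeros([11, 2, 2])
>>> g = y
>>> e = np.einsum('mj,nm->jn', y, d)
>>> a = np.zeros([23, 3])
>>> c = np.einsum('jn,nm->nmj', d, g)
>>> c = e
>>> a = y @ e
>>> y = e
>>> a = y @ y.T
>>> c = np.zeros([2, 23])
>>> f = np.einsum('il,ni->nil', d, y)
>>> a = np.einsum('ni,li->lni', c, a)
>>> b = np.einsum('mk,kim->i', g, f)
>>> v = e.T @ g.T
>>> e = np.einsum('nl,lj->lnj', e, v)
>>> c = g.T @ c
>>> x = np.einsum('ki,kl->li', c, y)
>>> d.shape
(3, 2)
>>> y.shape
(23, 3)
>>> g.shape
(2, 23)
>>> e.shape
(3, 23, 2)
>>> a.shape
(23, 2, 23)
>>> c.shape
(23, 23)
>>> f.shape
(23, 3, 2)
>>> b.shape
(3,)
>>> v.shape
(3, 2)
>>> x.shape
(3, 23)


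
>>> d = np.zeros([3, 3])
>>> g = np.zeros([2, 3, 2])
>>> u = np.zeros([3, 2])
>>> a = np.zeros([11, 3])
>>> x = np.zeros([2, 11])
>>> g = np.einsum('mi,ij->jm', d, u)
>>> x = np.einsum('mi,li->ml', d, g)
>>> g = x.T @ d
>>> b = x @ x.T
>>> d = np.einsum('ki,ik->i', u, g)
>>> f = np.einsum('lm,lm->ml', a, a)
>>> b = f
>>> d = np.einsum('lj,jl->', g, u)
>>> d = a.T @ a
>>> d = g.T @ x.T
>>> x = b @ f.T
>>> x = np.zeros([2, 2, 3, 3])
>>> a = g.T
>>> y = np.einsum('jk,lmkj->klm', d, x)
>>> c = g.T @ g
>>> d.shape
(3, 3)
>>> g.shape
(2, 3)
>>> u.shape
(3, 2)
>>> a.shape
(3, 2)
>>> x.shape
(2, 2, 3, 3)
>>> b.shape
(3, 11)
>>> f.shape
(3, 11)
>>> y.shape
(3, 2, 2)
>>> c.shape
(3, 3)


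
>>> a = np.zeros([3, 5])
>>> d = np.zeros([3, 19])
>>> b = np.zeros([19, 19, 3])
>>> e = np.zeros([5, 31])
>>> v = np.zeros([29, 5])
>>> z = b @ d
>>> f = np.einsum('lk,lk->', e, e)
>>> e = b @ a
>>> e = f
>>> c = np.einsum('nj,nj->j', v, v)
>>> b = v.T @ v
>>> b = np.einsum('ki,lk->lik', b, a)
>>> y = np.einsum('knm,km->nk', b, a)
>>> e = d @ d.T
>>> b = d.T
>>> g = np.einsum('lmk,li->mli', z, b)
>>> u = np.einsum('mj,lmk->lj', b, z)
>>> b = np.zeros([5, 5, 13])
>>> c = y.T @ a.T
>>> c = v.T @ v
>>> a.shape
(3, 5)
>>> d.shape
(3, 19)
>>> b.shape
(5, 5, 13)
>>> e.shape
(3, 3)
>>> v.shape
(29, 5)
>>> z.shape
(19, 19, 19)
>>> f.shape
()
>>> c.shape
(5, 5)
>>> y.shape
(5, 3)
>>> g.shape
(19, 19, 3)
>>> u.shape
(19, 3)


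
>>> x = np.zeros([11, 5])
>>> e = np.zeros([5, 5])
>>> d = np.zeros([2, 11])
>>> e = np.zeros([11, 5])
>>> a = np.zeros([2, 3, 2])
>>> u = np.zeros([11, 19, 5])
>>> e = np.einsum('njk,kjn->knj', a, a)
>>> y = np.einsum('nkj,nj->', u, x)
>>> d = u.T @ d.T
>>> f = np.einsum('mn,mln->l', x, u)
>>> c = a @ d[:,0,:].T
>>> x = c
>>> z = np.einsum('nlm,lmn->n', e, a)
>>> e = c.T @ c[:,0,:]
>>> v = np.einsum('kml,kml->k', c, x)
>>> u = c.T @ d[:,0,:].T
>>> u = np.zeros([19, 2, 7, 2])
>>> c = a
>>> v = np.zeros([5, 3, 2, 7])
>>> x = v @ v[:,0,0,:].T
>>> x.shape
(5, 3, 2, 5)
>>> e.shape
(5, 3, 5)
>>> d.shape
(5, 19, 2)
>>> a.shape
(2, 3, 2)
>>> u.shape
(19, 2, 7, 2)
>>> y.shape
()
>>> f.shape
(19,)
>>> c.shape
(2, 3, 2)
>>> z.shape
(2,)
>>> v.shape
(5, 3, 2, 7)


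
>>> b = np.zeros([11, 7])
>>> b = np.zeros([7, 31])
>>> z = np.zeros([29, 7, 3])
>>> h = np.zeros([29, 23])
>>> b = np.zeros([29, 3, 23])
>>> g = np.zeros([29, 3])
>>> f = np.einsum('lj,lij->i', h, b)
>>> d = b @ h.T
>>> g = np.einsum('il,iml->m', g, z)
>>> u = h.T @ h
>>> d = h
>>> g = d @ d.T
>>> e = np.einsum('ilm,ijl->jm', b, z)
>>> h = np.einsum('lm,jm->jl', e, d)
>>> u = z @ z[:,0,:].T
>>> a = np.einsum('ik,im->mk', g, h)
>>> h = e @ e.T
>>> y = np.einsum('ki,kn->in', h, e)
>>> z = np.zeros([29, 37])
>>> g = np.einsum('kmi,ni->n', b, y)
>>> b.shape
(29, 3, 23)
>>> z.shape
(29, 37)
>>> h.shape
(7, 7)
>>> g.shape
(7,)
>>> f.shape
(3,)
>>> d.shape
(29, 23)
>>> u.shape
(29, 7, 29)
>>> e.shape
(7, 23)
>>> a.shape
(7, 29)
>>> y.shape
(7, 23)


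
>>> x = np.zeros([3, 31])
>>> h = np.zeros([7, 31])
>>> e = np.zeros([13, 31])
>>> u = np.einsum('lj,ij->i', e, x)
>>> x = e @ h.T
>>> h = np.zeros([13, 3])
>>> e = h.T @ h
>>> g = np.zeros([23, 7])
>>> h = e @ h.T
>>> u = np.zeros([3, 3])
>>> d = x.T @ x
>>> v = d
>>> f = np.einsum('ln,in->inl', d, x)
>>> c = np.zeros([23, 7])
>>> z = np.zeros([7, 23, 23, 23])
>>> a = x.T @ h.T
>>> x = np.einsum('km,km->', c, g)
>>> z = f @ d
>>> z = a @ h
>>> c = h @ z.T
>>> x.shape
()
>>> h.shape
(3, 13)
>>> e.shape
(3, 3)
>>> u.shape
(3, 3)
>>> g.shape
(23, 7)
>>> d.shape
(7, 7)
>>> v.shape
(7, 7)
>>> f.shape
(13, 7, 7)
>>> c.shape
(3, 7)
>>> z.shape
(7, 13)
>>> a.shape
(7, 3)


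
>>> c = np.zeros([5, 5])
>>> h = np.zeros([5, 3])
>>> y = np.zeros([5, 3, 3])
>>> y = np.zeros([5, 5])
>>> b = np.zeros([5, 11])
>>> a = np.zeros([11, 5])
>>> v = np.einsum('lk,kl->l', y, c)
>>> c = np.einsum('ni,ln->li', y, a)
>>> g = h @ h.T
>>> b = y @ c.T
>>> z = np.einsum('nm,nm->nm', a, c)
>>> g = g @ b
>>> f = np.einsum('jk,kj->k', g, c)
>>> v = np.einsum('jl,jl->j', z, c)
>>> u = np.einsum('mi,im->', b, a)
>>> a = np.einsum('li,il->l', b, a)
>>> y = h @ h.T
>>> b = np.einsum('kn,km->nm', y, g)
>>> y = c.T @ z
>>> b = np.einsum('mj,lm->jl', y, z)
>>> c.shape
(11, 5)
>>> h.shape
(5, 3)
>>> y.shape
(5, 5)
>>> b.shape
(5, 11)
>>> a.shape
(5,)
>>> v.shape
(11,)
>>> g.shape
(5, 11)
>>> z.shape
(11, 5)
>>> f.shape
(11,)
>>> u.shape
()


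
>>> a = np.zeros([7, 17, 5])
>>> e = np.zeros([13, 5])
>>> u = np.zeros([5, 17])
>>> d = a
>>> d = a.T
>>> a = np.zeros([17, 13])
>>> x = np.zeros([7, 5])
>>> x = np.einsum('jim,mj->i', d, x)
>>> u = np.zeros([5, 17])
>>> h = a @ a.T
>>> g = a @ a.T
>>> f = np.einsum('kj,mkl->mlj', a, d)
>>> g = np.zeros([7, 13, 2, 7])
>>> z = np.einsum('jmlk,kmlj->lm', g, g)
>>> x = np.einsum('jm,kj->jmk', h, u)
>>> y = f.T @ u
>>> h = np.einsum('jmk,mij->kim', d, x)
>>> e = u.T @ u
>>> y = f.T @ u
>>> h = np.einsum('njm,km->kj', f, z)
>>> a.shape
(17, 13)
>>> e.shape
(17, 17)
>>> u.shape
(5, 17)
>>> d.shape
(5, 17, 7)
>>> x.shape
(17, 17, 5)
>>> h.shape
(2, 7)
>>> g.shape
(7, 13, 2, 7)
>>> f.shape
(5, 7, 13)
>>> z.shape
(2, 13)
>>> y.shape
(13, 7, 17)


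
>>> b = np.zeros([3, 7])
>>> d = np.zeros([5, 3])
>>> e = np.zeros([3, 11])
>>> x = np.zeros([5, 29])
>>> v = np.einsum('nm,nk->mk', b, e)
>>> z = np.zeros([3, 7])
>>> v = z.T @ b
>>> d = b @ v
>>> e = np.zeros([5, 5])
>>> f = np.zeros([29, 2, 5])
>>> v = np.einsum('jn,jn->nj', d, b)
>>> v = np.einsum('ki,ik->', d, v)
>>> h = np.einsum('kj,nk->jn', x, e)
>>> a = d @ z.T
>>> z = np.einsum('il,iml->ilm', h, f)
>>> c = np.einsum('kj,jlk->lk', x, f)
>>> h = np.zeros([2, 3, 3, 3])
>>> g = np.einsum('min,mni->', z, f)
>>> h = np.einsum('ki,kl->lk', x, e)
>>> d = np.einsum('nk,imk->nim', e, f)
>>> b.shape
(3, 7)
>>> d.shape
(5, 29, 2)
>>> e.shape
(5, 5)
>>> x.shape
(5, 29)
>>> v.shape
()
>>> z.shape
(29, 5, 2)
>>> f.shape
(29, 2, 5)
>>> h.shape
(5, 5)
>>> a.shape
(3, 3)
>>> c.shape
(2, 5)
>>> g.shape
()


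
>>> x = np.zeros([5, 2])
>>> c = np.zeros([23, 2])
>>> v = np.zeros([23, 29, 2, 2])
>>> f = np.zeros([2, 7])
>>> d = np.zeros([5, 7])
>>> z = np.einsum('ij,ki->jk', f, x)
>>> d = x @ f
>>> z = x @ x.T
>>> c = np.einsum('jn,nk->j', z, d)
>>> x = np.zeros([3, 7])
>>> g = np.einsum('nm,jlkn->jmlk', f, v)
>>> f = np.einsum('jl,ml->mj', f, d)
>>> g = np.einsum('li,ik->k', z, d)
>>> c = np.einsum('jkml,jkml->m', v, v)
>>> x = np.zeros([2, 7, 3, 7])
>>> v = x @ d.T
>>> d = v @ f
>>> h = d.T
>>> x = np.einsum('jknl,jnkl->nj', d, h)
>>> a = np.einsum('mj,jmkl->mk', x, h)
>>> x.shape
(3, 2)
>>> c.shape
(2,)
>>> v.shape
(2, 7, 3, 5)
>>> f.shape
(5, 2)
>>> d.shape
(2, 7, 3, 2)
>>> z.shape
(5, 5)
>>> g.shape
(7,)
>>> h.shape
(2, 3, 7, 2)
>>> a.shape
(3, 7)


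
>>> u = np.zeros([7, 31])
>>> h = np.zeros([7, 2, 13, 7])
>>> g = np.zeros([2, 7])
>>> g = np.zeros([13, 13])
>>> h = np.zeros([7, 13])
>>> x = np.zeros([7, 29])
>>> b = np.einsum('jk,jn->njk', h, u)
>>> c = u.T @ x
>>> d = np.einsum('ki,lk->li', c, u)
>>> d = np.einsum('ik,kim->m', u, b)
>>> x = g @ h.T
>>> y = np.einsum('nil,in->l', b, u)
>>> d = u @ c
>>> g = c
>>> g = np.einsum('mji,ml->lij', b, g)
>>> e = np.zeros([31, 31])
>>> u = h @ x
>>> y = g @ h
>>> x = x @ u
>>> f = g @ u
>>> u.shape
(7, 7)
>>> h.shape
(7, 13)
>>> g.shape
(29, 13, 7)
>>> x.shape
(13, 7)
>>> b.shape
(31, 7, 13)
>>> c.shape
(31, 29)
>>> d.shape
(7, 29)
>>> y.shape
(29, 13, 13)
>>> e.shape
(31, 31)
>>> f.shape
(29, 13, 7)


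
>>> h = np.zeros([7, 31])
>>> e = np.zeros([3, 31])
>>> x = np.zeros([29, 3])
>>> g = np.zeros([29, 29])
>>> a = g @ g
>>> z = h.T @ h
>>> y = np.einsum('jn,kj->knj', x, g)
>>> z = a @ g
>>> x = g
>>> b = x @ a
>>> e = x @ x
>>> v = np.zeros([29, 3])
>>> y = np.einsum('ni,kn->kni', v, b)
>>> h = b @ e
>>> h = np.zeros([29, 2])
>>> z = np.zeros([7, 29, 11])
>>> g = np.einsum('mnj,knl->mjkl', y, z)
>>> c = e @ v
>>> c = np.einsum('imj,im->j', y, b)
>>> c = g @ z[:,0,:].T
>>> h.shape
(29, 2)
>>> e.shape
(29, 29)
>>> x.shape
(29, 29)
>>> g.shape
(29, 3, 7, 11)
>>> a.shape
(29, 29)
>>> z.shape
(7, 29, 11)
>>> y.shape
(29, 29, 3)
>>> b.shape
(29, 29)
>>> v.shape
(29, 3)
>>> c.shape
(29, 3, 7, 7)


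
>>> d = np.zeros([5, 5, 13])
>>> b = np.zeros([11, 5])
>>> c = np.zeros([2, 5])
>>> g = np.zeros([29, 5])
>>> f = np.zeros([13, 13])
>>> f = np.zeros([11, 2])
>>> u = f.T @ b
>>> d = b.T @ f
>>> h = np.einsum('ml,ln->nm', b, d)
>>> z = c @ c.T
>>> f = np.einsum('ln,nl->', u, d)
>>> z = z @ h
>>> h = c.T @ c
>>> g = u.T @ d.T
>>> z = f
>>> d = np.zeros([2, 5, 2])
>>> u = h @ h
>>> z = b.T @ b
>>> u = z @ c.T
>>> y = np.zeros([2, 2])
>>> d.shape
(2, 5, 2)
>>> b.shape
(11, 5)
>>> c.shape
(2, 5)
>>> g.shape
(5, 5)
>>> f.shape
()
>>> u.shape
(5, 2)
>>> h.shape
(5, 5)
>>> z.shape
(5, 5)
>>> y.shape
(2, 2)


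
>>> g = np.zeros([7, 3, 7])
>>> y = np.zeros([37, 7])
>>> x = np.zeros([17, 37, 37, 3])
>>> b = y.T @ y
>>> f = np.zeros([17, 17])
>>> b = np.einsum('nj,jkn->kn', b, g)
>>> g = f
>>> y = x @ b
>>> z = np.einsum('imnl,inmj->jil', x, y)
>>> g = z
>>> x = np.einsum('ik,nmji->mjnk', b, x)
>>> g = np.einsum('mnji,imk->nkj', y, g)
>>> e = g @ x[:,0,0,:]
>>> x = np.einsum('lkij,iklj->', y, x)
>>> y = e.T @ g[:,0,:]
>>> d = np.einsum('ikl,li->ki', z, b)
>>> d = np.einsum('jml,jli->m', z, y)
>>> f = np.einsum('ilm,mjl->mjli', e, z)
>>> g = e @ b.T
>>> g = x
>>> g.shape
()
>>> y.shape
(7, 3, 37)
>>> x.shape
()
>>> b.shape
(3, 7)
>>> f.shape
(7, 17, 3, 37)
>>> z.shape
(7, 17, 3)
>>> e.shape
(37, 3, 7)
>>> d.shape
(17,)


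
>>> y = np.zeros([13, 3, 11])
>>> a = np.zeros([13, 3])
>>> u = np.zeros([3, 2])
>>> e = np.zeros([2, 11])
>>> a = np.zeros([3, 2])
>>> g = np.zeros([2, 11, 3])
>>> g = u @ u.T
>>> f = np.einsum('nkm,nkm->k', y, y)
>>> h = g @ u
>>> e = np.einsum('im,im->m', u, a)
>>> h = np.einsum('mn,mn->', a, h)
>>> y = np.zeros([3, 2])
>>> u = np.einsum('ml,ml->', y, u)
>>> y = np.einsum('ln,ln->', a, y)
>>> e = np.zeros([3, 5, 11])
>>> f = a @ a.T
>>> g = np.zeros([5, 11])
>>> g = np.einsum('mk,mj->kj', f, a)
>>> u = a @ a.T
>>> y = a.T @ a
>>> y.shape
(2, 2)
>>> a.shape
(3, 2)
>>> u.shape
(3, 3)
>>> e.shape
(3, 5, 11)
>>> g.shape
(3, 2)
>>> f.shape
(3, 3)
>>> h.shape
()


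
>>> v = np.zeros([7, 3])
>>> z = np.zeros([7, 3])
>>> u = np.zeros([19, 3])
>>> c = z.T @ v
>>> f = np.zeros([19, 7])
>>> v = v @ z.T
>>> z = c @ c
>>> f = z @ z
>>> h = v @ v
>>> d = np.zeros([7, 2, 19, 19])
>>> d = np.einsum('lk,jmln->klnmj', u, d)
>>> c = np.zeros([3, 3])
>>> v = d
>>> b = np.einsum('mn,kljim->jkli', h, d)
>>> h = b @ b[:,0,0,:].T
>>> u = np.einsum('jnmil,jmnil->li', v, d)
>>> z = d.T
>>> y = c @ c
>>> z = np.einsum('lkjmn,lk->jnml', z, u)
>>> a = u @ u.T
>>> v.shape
(3, 19, 19, 2, 7)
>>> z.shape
(19, 3, 19, 7)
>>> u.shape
(7, 2)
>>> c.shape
(3, 3)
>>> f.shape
(3, 3)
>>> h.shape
(19, 3, 19, 19)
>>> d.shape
(3, 19, 19, 2, 7)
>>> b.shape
(19, 3, 19, 2)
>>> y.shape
(3, 3)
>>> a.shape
(7, 7)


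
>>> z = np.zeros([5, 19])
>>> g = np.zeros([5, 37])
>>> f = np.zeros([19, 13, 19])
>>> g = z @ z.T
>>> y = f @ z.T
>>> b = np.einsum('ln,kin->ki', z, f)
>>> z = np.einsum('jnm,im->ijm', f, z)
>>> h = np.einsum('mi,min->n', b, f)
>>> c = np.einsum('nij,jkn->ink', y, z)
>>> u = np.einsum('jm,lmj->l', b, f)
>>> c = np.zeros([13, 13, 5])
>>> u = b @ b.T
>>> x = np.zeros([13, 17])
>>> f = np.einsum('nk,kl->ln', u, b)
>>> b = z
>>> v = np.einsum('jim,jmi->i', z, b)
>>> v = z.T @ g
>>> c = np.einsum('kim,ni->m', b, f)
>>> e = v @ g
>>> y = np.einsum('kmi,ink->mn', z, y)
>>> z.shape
(5, 19, 19)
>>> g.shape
(5, 5)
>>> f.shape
(13, 19)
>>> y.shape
(19, 13)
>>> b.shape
(5, 19, 19)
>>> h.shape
(19,)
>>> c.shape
(19,)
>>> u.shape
(19, 19)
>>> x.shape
(13, 17)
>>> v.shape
(19, 19, 5)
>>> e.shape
(19, 19, 5)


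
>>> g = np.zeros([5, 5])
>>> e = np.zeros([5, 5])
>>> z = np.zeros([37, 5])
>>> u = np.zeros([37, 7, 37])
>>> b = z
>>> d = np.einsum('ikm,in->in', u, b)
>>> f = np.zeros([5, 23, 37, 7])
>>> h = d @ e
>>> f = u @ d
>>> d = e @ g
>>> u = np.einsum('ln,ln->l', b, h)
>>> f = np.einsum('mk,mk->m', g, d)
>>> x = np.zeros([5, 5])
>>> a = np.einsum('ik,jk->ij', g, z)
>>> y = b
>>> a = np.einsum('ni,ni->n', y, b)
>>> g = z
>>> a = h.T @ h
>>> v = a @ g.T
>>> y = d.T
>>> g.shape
(37, 5)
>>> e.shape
(5, 5)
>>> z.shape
(37, 5)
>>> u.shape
(37,)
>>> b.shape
(37, 5)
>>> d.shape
(5, 5)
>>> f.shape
(5,)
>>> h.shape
(37, 5)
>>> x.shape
(5, 5)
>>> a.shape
(5, 5)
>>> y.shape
(5, 5)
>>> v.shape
(5, 37)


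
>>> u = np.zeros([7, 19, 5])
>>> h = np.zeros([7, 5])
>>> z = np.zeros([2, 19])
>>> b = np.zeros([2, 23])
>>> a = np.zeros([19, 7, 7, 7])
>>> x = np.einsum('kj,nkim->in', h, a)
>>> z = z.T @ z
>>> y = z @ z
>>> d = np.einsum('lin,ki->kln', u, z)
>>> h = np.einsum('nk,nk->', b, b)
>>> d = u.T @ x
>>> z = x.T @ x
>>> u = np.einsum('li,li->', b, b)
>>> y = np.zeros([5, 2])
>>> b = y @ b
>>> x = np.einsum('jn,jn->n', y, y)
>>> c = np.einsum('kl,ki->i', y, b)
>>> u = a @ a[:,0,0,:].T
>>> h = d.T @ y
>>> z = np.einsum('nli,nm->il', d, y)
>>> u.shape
(19, 7, 7, 19)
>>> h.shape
(19, 19, 2)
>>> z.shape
(19, 19)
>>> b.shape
(5, 23)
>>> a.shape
(19, 7, 7, 7)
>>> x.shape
(2,)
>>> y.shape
(5, 2)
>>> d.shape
(5, 19, 19)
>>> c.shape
(23,)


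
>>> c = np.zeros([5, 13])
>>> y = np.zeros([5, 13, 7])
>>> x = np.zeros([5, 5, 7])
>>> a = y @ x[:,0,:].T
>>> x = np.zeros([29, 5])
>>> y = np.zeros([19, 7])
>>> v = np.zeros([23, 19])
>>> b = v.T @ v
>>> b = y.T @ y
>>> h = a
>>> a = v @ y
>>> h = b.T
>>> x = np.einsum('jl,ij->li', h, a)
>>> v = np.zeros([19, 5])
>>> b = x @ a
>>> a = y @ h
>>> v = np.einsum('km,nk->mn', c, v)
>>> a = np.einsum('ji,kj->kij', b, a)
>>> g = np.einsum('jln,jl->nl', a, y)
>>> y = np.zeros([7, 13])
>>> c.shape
(5, 13)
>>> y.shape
(7, 13)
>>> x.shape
(7, 23)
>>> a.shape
(19, 7, 7)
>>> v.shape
(13, 19)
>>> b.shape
(7, 7)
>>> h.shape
(7, 7)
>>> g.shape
(7, 7)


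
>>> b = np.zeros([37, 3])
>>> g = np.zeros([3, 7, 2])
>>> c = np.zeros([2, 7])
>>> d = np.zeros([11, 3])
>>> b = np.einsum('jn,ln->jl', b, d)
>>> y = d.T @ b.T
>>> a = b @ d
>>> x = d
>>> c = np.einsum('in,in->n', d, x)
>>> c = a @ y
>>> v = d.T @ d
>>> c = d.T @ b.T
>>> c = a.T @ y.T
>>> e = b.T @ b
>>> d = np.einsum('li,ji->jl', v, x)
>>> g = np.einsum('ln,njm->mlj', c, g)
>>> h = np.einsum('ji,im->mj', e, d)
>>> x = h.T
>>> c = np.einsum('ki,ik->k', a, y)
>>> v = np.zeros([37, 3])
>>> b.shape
(37, 11)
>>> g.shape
(2, 3, 7)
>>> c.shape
(37,)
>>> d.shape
(11, 3)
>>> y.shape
(3, 37)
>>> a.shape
(37, 3)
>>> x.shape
(11, 3)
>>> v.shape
(37, 3)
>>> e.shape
(11, 11)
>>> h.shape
(3, 11)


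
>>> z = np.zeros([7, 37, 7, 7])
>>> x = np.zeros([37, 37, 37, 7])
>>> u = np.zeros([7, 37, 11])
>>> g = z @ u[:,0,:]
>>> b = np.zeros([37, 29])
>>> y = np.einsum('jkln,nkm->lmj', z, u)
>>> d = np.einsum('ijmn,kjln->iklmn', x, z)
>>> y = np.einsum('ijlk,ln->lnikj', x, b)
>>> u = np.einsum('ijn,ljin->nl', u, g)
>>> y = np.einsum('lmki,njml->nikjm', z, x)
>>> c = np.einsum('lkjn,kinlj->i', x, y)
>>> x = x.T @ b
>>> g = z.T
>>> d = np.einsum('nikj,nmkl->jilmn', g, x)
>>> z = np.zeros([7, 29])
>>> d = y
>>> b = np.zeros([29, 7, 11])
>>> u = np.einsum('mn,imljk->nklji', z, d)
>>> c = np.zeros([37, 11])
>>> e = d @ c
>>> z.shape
(7, 29)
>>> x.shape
(7, 37, 37, 29)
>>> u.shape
(29, 37, 7, 37, 37)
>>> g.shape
(7, 7, 37, 7)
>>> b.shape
(29, 7, 11)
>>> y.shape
(37, 7, 7, 37, 37)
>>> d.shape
(37, 7, 7, 37, 37)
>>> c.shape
(37, 11)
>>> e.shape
(37, 7, 7, 37, 11)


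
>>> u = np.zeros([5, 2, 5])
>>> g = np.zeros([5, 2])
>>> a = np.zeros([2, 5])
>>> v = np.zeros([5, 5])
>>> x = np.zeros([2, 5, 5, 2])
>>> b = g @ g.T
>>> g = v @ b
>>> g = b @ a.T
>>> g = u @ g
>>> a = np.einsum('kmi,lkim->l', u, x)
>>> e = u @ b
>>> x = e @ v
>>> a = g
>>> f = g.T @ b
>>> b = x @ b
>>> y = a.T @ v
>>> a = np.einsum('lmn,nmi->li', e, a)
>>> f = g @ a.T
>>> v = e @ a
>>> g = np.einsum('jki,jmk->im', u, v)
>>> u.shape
(5, 2, 5)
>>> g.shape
(5, 2)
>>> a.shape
(5, 2)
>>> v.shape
(5, 2, 2)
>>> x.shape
(5, 2, 5)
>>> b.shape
(5, 2, 5)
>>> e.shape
(5, 2, 5)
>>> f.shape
(5, 2, 5)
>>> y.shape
(2, 2, 5)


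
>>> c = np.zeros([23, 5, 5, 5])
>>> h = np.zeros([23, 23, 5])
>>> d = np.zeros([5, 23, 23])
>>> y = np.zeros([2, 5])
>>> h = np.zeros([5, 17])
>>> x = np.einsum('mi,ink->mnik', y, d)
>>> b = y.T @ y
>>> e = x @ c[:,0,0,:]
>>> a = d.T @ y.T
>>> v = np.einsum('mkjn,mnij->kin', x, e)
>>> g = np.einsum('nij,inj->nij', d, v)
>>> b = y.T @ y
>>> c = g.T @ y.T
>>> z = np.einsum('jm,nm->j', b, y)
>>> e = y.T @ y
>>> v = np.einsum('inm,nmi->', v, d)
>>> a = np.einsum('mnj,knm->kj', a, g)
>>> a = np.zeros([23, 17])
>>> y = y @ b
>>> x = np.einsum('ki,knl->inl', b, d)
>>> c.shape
(23, 23, 2)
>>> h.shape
(5, 17)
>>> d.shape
(5, 23, 23)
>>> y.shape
(2, 5)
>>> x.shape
(5, 23, 23)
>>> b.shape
(5, 5)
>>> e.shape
(5, 5)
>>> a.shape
(23, 17)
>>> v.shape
()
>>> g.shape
(5, 23, 23)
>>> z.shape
(5,)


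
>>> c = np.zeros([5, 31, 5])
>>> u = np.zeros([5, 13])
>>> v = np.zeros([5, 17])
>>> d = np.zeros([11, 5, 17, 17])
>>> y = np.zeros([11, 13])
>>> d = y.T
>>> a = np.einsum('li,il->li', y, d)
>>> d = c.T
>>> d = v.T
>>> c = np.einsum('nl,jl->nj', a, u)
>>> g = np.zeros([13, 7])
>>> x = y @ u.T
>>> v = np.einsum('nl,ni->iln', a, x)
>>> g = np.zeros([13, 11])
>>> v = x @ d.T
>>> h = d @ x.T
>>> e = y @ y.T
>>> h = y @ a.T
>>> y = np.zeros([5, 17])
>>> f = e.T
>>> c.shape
(11, 5)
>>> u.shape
(5, 13)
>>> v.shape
(11, 17)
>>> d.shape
(17, 5)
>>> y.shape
(5, 17)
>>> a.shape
(11, 13)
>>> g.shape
(13, 11)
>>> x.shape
(11, 5)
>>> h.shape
(11, 11)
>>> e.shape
(11, 11)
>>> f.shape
(11, 11)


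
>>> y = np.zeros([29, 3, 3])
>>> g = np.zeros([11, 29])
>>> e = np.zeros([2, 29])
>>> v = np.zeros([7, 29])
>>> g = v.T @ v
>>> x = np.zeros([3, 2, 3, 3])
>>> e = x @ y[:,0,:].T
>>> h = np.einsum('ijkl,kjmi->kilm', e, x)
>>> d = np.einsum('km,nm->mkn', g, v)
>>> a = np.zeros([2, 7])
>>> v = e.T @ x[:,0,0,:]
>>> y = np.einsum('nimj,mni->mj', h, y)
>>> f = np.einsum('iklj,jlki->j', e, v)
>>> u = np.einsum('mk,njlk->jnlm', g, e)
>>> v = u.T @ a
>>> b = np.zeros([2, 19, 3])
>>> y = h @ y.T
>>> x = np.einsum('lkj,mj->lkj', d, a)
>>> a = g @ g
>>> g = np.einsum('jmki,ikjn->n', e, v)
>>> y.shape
(3, 3, 29, 29)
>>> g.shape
(7,)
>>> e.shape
(3, 2, 3, 29)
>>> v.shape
(29, 3, 3, 7)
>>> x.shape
(29, 29, 7)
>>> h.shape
(3, 3, 29, 3)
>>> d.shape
(29, 29, 7)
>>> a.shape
(29, 29)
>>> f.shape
(29,)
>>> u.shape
(2, 3, 3, 29)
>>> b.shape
(2, 19, 3)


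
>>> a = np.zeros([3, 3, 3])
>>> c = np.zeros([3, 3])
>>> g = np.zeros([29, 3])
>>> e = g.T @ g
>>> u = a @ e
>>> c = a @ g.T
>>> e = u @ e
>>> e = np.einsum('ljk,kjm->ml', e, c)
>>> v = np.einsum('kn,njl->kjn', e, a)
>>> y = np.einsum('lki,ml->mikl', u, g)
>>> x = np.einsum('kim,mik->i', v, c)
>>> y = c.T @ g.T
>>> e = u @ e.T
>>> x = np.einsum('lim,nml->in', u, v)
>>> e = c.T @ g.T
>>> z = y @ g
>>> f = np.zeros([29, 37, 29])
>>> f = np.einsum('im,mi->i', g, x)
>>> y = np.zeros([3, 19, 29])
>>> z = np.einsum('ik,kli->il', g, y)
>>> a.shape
(3, 3, 3)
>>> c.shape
(3, 3, 29)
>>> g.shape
(29, 3)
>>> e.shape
(29, 3, 29)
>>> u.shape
(3, 3, 3)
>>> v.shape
(29, 3, 3)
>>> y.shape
(3, 19, 29)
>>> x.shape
(3, 29)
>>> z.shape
(29, 19)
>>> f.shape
(29,)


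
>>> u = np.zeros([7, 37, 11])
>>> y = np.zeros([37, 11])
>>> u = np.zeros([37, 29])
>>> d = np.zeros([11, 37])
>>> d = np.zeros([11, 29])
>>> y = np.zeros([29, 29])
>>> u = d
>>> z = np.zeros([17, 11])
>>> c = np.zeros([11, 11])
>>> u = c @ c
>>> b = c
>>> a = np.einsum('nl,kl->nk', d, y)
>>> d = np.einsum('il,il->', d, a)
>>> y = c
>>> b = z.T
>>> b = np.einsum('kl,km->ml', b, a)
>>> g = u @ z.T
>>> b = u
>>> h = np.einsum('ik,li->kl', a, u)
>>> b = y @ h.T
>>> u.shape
(11, 11)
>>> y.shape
(11, 11)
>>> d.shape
()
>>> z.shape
(17, 11)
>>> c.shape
(11, 11)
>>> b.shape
(11, 29)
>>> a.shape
(11, 29)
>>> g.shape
(11, 17)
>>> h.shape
(29, 11)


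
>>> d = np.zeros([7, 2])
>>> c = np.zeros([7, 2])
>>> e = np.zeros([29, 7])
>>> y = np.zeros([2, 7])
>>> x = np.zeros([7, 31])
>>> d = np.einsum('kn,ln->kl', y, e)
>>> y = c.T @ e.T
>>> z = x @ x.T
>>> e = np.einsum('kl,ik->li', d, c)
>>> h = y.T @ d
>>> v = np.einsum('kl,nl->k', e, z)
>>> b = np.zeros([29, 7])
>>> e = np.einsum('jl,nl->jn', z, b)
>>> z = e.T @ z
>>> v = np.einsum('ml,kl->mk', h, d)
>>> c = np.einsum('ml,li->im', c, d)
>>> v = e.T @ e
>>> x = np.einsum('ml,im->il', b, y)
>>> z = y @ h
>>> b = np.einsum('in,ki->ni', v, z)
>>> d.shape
(2, 29)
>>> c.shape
(29, 7)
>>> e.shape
(7, 29)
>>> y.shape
(2, 29)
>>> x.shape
(2, 7)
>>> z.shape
(2, 29)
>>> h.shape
(29, 29)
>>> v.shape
(29, 29)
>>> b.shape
(29, 29)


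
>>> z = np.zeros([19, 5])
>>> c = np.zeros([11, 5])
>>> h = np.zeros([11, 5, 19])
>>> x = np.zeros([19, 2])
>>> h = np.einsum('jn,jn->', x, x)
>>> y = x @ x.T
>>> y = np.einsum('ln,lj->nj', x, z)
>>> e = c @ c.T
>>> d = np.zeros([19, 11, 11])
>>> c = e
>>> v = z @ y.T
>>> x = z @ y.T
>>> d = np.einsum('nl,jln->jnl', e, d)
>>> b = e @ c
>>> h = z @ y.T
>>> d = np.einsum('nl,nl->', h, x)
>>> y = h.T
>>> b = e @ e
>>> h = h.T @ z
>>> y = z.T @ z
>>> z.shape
(19, 5)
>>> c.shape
(11, 11)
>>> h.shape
(2, 5)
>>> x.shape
(19, 2)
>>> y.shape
(5, 5)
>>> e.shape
(11, 11)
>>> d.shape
()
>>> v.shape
(19, 2)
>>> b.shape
(11, 11)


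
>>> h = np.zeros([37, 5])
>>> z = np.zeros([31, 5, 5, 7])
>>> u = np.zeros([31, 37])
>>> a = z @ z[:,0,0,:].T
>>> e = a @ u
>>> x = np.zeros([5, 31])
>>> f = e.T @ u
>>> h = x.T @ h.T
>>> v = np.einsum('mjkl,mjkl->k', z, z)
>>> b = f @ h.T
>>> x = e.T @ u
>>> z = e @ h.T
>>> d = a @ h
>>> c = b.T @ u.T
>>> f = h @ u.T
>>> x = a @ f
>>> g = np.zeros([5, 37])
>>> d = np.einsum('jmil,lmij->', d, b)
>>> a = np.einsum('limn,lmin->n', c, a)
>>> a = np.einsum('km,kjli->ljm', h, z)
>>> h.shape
(31, 37)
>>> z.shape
(31, 5, 5, 31)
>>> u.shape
(31, 37)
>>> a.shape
(5, 5, 37)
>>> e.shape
(31, 5, 5, 37)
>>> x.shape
(31, 5, 5, 31)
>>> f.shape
(31, 31)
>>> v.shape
(5,)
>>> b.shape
(37, 5, 5, 31)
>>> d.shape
()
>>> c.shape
(31, 5, 5, 31)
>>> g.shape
(5, 37)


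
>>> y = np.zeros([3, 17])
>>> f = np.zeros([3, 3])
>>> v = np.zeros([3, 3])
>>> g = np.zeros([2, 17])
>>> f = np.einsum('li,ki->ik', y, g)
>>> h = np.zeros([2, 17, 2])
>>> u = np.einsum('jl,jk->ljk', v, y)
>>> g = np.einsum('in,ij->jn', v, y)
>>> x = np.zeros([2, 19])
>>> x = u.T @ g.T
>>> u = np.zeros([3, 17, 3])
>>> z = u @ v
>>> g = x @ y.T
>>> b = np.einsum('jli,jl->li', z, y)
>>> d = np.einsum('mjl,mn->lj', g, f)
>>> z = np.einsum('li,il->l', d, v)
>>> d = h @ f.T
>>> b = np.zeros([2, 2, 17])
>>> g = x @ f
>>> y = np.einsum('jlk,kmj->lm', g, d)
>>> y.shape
(3, 17)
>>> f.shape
(17, 2)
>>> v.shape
(3, 3)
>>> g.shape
(17, 3, 2)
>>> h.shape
(2, 17, 2)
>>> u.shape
(3, 17, 3)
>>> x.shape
(17, 3, 17)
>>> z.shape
(3,)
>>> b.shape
(2, 2, 17)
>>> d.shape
(2, 17, 17)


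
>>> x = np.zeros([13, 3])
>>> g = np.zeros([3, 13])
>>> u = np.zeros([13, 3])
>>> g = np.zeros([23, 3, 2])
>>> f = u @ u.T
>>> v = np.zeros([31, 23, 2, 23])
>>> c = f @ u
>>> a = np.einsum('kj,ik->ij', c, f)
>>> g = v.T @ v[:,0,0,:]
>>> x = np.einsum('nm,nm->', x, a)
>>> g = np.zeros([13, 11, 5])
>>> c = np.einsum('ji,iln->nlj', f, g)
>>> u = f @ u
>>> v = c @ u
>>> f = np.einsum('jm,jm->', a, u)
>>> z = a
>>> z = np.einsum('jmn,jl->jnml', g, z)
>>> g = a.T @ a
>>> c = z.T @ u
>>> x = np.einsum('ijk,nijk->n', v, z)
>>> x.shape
(13,)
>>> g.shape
(3, 3)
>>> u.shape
(13, 3)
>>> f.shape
()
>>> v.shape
(5, 11, 3)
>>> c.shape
(3, 11, 5, 3)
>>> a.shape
(13, 3)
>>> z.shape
(13, 5, 11, 3)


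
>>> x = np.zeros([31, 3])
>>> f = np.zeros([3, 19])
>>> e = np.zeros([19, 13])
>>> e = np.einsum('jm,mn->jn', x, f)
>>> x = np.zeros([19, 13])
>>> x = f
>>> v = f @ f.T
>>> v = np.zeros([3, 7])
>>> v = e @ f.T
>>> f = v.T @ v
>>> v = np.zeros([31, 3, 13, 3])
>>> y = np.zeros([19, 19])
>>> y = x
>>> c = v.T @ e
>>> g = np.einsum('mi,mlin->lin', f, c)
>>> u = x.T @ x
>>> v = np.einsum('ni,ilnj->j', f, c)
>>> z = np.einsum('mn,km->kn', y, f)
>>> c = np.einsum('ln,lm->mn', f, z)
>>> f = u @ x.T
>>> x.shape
(3, 19)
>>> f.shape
(19, 3)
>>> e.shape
(31, 19)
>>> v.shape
(19,)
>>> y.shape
(3, 19)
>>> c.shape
(19, 3)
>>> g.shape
(13, 3, 19)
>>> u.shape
(19, 19)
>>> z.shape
(3, 19)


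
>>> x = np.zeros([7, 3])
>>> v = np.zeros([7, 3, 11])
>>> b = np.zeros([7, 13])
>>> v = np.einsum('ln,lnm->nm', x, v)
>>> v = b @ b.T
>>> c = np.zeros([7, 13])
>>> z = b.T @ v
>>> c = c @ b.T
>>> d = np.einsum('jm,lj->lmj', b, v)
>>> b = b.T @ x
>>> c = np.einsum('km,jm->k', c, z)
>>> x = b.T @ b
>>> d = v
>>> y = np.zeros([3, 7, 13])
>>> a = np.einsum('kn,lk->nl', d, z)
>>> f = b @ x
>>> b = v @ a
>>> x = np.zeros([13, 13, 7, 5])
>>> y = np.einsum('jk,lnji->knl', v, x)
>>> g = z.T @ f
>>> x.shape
(13, 13, 7, 5)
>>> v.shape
(7, 7)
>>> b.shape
(7, 13)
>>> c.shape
(7,)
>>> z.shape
(13, 7)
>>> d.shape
(7, 7)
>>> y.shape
(7, 13, 13)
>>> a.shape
(7, 13)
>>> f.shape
(13, 3)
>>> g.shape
(7, 3)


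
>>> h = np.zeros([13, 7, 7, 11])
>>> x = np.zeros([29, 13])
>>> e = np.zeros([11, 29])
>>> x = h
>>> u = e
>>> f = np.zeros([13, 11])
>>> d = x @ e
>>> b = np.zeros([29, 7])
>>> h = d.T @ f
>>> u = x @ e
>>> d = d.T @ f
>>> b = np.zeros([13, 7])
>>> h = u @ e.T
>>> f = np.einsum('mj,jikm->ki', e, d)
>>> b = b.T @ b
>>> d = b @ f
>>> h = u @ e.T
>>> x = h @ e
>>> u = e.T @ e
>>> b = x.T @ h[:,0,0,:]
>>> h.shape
(13, 7, 7, 11)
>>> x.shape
(13, 7, 7, 29)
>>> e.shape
(11, 29)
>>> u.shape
(29, 29)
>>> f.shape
(7, 7)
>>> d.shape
(7, 7)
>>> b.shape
(29, 7, 7, 11)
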